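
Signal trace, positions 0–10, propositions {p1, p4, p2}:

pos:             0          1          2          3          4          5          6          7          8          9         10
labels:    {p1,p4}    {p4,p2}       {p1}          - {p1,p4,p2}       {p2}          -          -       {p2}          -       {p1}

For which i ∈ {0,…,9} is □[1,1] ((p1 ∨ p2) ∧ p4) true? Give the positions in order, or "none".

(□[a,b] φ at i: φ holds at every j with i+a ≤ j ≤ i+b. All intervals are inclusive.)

0, 3

Evaluate at each i in [0,9]:
  i=0: ✓ (all of [1,1])
  i=1: ✗ (fails at j=2)
  i=2: ✗ (fails at j=3)
  i=3: ✓ (all of [4,4])
  i=4: ✗ (fails at j=5)
  i=5: ✗ (fails at j=6)
  i=6: ✗ (fails at j=7)
  i=7: ✗ (fails at j=8)
  i=8: ✗ (fails at j=9)
  i=9: ✗ (fails at j=10)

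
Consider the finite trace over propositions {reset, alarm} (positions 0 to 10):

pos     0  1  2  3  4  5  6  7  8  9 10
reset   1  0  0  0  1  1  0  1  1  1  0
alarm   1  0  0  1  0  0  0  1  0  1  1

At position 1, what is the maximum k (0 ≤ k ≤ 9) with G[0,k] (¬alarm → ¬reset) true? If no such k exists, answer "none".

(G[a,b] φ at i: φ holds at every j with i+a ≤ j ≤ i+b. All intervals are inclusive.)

2

(¬alarm → ¬reset) must hold from j=1 onward; find where it first fails.
  j=1: holds
  j=2: holds
  j=3: holds
  j=4: fails
Holds on [1,3], so largest k = 2.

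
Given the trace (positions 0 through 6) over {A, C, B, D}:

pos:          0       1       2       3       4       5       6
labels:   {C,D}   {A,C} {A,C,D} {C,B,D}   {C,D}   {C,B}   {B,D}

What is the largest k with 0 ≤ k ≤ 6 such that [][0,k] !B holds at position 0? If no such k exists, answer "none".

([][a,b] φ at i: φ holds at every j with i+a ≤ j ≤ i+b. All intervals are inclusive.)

!B must hold from j=0 onward; find where it first fails.
  j=0: holds
  j=1: holds
  j=2: holds
  j=3: fails
Holds on [0,2], so largest k = 2.

2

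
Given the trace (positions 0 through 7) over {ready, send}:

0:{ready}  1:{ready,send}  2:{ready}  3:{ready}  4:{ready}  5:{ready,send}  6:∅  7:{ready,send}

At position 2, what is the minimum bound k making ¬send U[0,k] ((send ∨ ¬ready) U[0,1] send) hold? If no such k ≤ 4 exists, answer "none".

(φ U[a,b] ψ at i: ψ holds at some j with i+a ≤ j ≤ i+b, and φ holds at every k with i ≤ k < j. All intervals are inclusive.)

Need earliest j ≥ 2 with ((send ∨ ¬ready) U[0,1] send), and ¬send at every k in [2,j-1].
  j=2: rhs fails.
  j=3: rhs fails.
  j=4: rhs fails.
  j=5: rhs holds; lhs holds on [2,4]. k = 3.

3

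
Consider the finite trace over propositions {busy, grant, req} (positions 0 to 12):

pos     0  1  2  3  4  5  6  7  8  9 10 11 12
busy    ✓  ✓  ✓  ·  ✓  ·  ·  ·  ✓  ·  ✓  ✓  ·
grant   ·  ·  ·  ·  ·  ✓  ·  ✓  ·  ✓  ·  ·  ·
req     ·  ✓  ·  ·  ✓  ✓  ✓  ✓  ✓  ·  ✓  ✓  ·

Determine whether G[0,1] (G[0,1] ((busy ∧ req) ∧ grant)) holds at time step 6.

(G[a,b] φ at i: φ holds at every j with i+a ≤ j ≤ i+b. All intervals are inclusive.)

False

Check G[0,1] ((busy ∧ req) ∧ grant) at every j in [6,7]:
  j=6: fails at 6
  j=7: fails at 7
Fails at j=6 → formula fails.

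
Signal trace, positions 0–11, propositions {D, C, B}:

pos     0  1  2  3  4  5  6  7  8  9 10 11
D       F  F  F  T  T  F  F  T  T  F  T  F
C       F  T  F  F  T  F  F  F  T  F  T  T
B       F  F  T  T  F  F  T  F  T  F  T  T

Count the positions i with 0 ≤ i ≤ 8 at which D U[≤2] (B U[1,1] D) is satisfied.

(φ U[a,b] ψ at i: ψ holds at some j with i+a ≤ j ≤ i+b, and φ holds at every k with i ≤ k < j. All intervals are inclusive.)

3

Evaluate at each i in [0,8]:
  i=0: ✗ (lhs fails at k=0 before rhs at j=2)
  i=1: ✗ (lhs fails at k=1 before rhs at j=2)
  i=2: ✓ (rhs at j=2)
  i=3: ✓ (rhs at j=3)
  i=4: ✗ (lhs fails at k=5 before rhs at j=6)
  i=5: ✗ (lhs fails at k=5 before rhs at j=6)
  i=6: ✓ (rhs at j=6)
  i=7: ✗ (no rhs in [7,9])
  i=8: ✗ (no rhs in [8,10])
Positions where it holds: {2, 3, 6} → 3.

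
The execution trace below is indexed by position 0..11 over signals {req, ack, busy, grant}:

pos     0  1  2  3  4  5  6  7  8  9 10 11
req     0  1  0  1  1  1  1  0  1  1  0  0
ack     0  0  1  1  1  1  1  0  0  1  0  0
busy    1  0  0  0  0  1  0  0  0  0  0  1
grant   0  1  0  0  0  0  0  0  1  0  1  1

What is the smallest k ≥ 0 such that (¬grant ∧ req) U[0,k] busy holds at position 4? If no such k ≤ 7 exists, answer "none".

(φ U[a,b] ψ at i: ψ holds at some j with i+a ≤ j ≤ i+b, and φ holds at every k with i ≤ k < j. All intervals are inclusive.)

1

Need earliest j ≥ 4 with busy, and (¬grant ∧ req) at every k in [4,j-1].
  j=4: rhs fails.
  j=5: rhs holds; lhs holds on [4,4]. k = 1.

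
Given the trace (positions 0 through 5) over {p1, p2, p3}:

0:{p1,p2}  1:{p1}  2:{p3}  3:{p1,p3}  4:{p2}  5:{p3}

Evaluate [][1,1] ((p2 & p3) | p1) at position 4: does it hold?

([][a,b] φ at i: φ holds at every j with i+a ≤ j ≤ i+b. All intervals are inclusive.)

Check ((p2 & p3) | p1) at every j in [5,5]:
  j=5: false
Fails at j=5 → formula fails.

False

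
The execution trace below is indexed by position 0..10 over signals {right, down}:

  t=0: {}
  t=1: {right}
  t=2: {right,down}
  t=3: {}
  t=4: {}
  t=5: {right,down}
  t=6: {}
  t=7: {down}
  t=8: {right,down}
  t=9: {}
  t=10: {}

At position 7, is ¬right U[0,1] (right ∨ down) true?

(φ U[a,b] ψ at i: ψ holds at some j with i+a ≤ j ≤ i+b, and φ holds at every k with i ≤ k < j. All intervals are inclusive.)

Yes

Need some j in [7,8] with (right ∨ down), and ¬right at every k in [7,j-1].
  j=7: (right ∨ down) holds; no prefix to check → satisfied.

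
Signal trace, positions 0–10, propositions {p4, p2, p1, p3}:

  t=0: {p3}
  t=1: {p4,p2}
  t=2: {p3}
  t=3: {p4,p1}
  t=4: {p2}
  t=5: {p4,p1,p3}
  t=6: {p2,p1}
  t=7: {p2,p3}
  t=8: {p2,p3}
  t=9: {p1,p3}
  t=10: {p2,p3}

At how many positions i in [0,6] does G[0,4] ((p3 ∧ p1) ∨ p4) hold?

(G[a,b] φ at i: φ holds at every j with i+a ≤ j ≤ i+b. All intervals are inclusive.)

0

Evaluate at each i in [0,6]:
  i=0: ✗ (fails at j=0)
  i=1: ✗ (fails at j=2)
  i=2: ✗ (fails at j=2)
  i=3: ✗ (fails at j=4)
  i=4: ✗ (fails at j=4)
  i=5: ✗ (fails at j=6)
  i=6: ✗ (fails at j=6)
Positions where it holds: {} → 0.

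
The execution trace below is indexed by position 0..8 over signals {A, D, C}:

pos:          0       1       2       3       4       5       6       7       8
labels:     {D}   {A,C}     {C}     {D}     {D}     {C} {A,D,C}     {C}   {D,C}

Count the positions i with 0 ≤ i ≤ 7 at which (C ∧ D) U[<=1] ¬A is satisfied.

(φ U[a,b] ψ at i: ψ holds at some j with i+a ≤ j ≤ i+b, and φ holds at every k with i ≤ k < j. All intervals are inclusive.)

Evaluate at each i in [0,7]:
  i=0: ✓ (rhs at j=0)
  i=1: ✗ (lhs fails at k=1 before rhs at j=2)
  i=2: ✓ (rhs at j=2)
  i=3: ✓ (rhs at j=3)
  i=4: ✓ (rhs at j=4)
  i=5: ✓ (rhs at j=5)
  i=6: ✓ (rhs at j=7; lhs holds on [6,6])
  i=7: ✓ (rhs at j=7)
Positions where it holds: {0, 2, 3, 4, 5, 6, 7} → 7.

7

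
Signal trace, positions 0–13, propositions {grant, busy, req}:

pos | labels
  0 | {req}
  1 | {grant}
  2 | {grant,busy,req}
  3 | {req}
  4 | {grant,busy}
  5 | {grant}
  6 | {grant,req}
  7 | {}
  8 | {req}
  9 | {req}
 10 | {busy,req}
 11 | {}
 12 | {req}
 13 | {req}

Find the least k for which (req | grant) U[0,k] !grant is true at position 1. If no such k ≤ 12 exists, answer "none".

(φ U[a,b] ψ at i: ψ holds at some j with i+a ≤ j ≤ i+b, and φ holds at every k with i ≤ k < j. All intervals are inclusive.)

2

Need earliest j ≥ 1 with !grant, and (req | grant) at every k in [1,j-1].
  j=1: rhs fails.
  j=2: rhs fails.
  j=3: rhs holds; lhs holds on [1,2]. k = 2.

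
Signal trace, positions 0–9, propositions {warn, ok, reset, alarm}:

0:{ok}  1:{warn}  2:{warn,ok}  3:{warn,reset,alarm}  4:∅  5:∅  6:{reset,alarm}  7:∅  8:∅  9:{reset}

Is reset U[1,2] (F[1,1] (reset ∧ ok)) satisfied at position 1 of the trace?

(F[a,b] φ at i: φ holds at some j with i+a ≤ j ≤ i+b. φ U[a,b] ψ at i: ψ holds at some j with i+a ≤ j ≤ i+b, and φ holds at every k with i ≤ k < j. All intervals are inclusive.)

False

Need some j in [2,3] with F[1,1] (reset ∧ ok), and reset at every k in [1,j-1].
  j=2: F[1,1] (reset ∧ ok) — fails (none in [3,3]).
  j=3: F[1,1] (reset ∧ ok) — fails (none in [4,4]).
No j in the window works → until fails.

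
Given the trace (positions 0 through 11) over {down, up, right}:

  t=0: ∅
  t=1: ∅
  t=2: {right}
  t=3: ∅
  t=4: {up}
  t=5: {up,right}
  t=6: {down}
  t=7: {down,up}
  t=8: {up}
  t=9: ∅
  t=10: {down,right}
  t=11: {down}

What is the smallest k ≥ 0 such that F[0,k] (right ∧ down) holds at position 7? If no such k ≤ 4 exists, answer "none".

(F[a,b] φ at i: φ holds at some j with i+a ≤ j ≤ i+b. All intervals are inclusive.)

Scan j = 7,8,… for (right ∧ down):
  j=7: fails
  j=8: fails
  j=9: fails
  j=10: holds
First hit at j=10, so smallest k = 10-7 = 3.

3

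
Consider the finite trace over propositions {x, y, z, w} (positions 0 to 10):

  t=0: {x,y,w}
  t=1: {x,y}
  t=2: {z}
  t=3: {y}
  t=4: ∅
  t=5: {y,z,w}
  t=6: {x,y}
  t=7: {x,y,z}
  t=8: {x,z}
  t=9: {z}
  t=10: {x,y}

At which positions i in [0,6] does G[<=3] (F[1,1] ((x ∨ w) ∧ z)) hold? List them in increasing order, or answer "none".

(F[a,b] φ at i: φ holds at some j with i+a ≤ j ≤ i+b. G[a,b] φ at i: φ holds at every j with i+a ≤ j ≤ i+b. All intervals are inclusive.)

none

Evaluate at each i in [0,6]:
  i=0: ✗ (fails at j=0)
  i=1: ✗ (fails at j=1)
  i=2: ✗ (fails at j=2)
  i=3: ✗ (fails at j=3)
  i=4: ✗ (fails at j=5)
  i=5: ✗ (fails at j=5)
  i=6: ✗ (fails at j=8)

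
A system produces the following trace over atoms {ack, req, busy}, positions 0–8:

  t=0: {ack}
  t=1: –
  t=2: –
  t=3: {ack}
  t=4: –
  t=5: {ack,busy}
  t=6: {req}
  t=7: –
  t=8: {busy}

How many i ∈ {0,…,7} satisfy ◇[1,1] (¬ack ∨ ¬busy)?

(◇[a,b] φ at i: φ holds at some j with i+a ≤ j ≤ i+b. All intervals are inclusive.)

Evaluate at each i in [0,7]:
  i=0: ✓ (witness j=1)
  i=1: ✓ (witness j=2)
  i=2: ✓ (witness j=3)
  i=3: ✓ (witness j=4)
  i=4: ✗ (none in [5,5])
  i=5: ✓ (witness j=6)
  i=6: ✓ (witness j=7)
  i=7: ✓ (witness j=8)
Positions where it holds: {0, 1, 2, 3, 5, 6, 7} → 7.

7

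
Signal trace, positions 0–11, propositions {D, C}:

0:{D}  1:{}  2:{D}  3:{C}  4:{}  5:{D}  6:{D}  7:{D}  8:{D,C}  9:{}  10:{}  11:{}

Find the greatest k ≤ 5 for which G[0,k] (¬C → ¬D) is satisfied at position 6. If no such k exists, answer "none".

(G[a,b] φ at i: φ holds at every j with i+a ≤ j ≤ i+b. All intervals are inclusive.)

none

(¬C → ¬D) must hold from j=6 onward; find where it first fails.
  j=6: fails → no k works.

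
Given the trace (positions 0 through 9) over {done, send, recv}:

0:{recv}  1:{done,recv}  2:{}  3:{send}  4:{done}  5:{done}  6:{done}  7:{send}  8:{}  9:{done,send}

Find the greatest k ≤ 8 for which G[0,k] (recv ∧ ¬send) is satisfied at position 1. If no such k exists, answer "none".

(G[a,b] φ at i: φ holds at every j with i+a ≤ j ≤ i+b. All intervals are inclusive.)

(recv ∧ ¬send) must hold from j=1 onward; find where it first fails.
  j=1: holds
  j=2: fails
Holds on [1,1], so largest k = 0.

0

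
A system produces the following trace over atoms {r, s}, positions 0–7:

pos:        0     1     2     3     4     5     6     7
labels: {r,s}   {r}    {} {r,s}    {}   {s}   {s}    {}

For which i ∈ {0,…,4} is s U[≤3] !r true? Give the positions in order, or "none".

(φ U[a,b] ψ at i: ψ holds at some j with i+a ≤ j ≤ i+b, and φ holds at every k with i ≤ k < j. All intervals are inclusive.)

2, 3, 4

Evaluate at each i in [0,4]:
  i=0: ✗ (lhs fails at k=1 before rhs at j=2)
  i=1: ✗ (lhs fails at k=1 before rhs at j=2)
  i=2: ✓ (rhs at j=2)
  i=3: ✓ (rhs at j=4; lhs holds on [3,3])
  i=4: ✓ (rhs at j=4)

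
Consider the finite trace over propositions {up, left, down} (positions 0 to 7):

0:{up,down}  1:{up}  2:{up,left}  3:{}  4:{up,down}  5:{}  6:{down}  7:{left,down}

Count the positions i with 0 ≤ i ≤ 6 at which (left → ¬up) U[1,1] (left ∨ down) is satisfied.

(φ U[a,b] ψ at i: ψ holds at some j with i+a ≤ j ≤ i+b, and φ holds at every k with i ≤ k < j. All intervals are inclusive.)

Evaluate at each i in [0,6]:
  i=0: ✗ (no rhs in [1,1])
  i=1: ✓ (rhs at j=2; lhs holds on [1,1])
  i=2: ✗ (no rhs in [3,3])
  i=3: ✓ (rhs at j=4; lhs holds on [3,3])
  i=4: ✗ (no rhs in [5,5])
  i=5: ✓ (rhs at j=6; lhs holds on [5,5])
  i=6: ✓ (rhs at j=7; lhs holds on [6,6])
Positions where it holds: {1, 3, 5, 6} → 4.

4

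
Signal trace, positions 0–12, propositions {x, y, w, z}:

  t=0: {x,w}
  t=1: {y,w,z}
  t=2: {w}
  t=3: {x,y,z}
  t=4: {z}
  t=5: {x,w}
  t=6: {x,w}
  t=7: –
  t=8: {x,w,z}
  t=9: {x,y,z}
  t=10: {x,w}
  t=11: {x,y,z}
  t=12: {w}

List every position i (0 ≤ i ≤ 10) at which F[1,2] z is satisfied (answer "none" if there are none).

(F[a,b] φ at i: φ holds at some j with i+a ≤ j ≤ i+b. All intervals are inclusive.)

Evaluate at each i in [0,10]:
  i=0: ✓ (witness j=1)
  i=1: ✓ (witness j=3)
  i=2: ✓ (witness j=3)
  i=3: ✓ (witness j=4)
  i=4: ✗ (none in [5,6])
  i=5: ✗ (none in [6,7])
  i=6: ✓ (witness j=8)
  i=7: ✓ (witness j=8)
  i=8: ✓ (witness j=9)
  i=9: ✓ (witness j=11)
  i=10: ✓ (witness j=11)

0, 1, 2, 3, 6, 7, 8, 9, 10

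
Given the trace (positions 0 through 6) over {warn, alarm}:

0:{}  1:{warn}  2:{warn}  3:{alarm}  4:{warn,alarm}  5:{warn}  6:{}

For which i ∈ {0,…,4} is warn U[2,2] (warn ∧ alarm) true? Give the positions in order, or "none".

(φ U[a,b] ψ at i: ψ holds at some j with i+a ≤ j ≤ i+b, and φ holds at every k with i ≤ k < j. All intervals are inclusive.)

Evaluate at each i in [0,4]:
  i=0: ✗ (no rhs in [2,2])
  i=1: ✗ (no rhs in [3,3])
  i=2: ✗ (lhs fails at k=3 before rhs at j=4)
  i=3: ✗ (no rhs in [5,5])
  i=4: ✗ (no rhs in [6,6])

none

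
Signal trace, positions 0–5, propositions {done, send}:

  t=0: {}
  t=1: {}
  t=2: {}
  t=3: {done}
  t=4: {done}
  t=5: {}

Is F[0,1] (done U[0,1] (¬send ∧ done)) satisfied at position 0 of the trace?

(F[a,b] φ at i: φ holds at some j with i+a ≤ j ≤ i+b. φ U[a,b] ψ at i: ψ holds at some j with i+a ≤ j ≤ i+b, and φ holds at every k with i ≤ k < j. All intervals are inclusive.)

No

Check (done U[0,1] (¬send ∧ done)) at each j in [0,1]:
  j=0: fails
  j=1: fails
No position in the window satisfies it → formula fails.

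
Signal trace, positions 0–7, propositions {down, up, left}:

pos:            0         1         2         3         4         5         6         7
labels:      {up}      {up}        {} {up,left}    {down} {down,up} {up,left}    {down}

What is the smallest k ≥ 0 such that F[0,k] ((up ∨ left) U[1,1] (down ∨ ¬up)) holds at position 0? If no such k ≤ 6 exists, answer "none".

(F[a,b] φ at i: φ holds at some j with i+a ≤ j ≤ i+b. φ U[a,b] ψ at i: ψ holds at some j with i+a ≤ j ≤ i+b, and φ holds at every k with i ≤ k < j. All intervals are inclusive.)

1

Scan j = 0,1,… for ((up ∨ left) U[1,1] (down ∨ ¬up)):
  j=0: fails
  j=1: holds
First hit at j=1, so smallest k = 1-0 = 1.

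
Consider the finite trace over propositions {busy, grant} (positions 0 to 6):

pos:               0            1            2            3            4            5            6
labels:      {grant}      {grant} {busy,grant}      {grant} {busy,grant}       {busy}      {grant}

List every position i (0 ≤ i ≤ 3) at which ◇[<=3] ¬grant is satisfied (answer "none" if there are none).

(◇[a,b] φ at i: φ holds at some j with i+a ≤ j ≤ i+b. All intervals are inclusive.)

2, 3

Evaluate at each i in [0,3]:
  i=0: ✗ (none in [0,3])
  i=1: ✗ (none in [1,4])
  i=2: ✓ (witness j=5)
  i=3: ✓ (witness j=5)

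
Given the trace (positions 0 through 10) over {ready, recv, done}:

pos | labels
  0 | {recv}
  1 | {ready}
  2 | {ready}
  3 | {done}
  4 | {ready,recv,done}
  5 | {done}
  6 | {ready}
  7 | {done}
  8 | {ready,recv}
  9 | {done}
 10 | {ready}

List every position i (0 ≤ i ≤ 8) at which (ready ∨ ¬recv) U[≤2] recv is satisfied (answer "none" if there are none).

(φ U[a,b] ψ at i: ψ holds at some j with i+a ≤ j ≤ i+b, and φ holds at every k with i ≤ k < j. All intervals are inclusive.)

0, 2, 3, 4, 6, 7, 8

Evaluate at each i in [0,8]:
  i=0: ✓ (rhs at j=0)
  i=1: ✗ (no rhs in [1,3])
  i=2: ✓ (rhs at j=4; lhs holds on [2,3])
  i=3: ✓ (rhs at j=4; lhs holds on [3,3])
  i=4: ✓ (rhs at j=4)
  i=5: ✗ (no rhs in [5,7])
  i=6: ✓ (rhs at j=8; lhs holds on [6,7])
  i=7: ✓ (rhs at j=8; lhs holds on [7,7])
  i=8: ✓ (rhs at j=8)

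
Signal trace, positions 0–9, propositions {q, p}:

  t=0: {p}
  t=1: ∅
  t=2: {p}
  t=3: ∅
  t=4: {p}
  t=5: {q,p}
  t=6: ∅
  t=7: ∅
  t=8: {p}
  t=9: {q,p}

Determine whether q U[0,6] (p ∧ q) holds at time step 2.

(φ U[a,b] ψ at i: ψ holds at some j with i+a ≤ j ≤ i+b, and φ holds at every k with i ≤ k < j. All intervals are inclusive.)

Need some j in [2,8] with (p ∧ q), and q at every k in [2,j-1].
  j=2: (p ∧ q) false.
  j=3: (p ∧ q) false.
  j=4: (p ∧ q) false.
  j=5: (p ∧ q) holds, but q fails at k=2 → not this j.
  j=6: (p ∧ q) false.
  j=7: (p ∧ q) false.
  j=8: (p ∧ q) false.
No j in the window works → until fails.

Does not hold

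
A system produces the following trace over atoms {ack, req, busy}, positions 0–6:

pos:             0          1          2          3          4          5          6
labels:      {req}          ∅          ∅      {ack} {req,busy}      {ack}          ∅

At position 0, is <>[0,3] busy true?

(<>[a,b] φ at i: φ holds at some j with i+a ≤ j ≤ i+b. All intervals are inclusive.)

Does not hold

Check busy at each j in [0,3]:
  j=0: false
  j=1: false
  j=2: false
  j=3: false
No position in the window satisfies it → formula fails.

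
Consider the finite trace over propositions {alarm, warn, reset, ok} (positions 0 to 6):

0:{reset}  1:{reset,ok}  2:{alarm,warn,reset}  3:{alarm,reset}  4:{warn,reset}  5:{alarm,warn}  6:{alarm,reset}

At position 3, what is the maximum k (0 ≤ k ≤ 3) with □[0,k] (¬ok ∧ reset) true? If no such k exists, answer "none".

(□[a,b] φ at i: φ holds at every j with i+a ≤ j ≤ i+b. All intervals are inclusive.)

1

(¬ok ∧ reset) must hold from j=3 onward; find where it first fails.
  j=3: holds
  j=4: holds
  j=5: fails
Holds on [3,4], so largest k = 1.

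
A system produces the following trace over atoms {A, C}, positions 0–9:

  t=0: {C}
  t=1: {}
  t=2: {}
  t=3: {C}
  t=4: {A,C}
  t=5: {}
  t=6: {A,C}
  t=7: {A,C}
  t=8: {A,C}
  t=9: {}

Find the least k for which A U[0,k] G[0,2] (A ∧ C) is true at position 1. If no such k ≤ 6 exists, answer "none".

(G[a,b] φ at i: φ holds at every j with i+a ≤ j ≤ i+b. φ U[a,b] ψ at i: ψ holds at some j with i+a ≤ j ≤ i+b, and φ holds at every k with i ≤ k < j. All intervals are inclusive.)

none

Need earliest j ≥ 1 with G[0,2] (A ∧ C), and A at every k in [1,j-1].
  j=1: rhs fails.
  j=2: rhs fails.
  j=3: rhs fails.
  j=4: rhs fails.
  j=5: rhs fails.
  j=6: rhs holds but lhs fails at k=1.
  j=7: rhs fails.
No witness within the range → none.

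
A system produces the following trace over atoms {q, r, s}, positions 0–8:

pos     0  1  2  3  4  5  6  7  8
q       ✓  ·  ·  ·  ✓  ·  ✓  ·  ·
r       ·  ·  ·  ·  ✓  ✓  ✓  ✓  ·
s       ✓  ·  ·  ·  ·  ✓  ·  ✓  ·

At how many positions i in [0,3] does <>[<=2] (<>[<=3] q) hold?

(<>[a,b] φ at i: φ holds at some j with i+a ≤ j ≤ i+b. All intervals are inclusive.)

Evaluate at each i in [0,3]:
  i=0: ✓ (witness j=0)
  i=1: ✓ (witness j=1)
  i=2: ✓ (witness j=2)
  i=3: ✓ (witness j=3)
Positions where it holds: {0, 1, 2, 3} → 4.

4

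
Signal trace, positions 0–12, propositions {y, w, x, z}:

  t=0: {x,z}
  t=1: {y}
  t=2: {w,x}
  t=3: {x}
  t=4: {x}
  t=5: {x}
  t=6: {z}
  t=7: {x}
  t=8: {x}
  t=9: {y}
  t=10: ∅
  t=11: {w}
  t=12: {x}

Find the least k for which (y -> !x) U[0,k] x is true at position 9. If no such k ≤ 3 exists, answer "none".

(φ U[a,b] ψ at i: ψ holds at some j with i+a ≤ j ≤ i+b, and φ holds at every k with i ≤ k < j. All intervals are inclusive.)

Need earliest j ≥ 9 with x, and (y -> !x) at every k in [9,j-1].
  j=9: rhs fails.
  j=10: rhs fails.
  j=11: rhs fails.
  j=12: rhs holds; lhs holds on [9,11]. k = 3.

3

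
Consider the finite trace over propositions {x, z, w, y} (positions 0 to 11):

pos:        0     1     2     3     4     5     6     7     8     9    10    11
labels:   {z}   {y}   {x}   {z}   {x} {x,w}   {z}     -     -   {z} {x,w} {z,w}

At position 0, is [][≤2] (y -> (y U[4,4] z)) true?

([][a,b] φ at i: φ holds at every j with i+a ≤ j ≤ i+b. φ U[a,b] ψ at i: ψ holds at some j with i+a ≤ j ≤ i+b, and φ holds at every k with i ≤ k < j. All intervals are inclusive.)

Does not hold

Check (y -> (y U[4,4] z)) at every j in [0,2]:
  j=0: antecedent false → ✓
  j=1: antecedent true; consequent fails → ✗
  j=2: antecedent false → ✓
Fails at j=1 → formula fails.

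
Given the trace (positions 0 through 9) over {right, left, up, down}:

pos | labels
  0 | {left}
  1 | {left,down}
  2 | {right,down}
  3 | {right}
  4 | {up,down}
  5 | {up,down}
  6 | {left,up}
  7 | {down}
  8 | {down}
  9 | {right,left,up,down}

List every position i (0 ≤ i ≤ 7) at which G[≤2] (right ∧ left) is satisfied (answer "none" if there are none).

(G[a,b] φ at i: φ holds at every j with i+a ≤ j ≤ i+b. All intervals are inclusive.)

Evaluate at each i in [0,7]:
  i=0: ✗ (fails at j=0)
  i=1: ✗ (fails at j=1)
  i=2: ✗ (fails at j=2)
  i=3: ✗ (fails at j=3)
  i=4: ✗ (fails at j=4)
  i=5: ✗ (fails at j=5)
  i=6: ✗ (fails at j=6)
  i=7: ✗ (fails at j=7)

none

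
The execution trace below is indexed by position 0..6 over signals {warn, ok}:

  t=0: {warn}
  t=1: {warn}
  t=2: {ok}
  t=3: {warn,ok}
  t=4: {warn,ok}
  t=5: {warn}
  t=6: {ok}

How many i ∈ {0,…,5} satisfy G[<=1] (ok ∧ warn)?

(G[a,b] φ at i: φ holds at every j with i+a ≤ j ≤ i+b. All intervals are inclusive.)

1

Evaluate at each i in [0,5]:
  i=0: ✗ (fails at j=0)
  i=1: ✗ (fails at j=1)
  i=2: ✗ (fails at j=2)
  i=3: ✓ (all of [3,4])
  i=4: ✗ (fails at j=5)
  i=5: ✗ (fails at j=5)
Positions where it holds: {3} → 1.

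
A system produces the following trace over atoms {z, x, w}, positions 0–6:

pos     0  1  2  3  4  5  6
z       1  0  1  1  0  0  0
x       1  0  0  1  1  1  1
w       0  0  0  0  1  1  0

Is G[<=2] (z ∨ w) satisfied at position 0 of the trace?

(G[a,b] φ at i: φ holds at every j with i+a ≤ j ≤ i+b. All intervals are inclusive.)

Check (z ∨ w) at every j in [0,2]:
  j=0: true
  j=1: false
  j=2: true
Fails at j=1 → formula fails.

False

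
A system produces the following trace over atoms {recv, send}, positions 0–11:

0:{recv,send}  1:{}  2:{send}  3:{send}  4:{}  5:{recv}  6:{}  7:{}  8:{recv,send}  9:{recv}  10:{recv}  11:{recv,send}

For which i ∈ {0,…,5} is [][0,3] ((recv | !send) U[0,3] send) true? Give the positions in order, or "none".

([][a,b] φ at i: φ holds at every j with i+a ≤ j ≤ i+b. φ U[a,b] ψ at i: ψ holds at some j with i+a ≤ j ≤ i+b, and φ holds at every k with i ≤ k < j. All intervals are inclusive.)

Evaluate at each i in [0,5]:
  i=0: ✓ (all of [0,3])
  i=1: ✗ (fails at j=4)
  i=2: ✗ (fails at j=4)
  i=3: ✗ (fails at j=4)
  i=4: ✗ (fails at j=4)
  i=5: ✓ (all of [5,8])

0, 5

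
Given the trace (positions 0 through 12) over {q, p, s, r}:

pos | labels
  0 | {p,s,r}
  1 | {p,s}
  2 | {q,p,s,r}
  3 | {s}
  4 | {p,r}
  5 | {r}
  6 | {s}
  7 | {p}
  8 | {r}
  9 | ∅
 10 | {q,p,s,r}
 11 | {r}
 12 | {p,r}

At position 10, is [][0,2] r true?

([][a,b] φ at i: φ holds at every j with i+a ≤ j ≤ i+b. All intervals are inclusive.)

Check r at every j in [10,12]:
  j=10: true
  j=11: true
  j=12: true
All positions satisfy it → formula holds.

True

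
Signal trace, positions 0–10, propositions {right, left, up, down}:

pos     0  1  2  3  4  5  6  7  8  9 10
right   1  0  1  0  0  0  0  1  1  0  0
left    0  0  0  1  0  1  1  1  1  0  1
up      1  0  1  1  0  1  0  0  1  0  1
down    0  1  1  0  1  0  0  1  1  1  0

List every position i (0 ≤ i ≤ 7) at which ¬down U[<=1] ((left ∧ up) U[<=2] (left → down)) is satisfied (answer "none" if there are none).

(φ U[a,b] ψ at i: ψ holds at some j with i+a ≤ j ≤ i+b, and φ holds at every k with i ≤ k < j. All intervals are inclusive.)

0, 1, 2, 3, 4, 6, 7

Evaluate at each i in [0,7]:
  i=0: ✓ (rhs at j=0)
  i=1: ✓ (rhs at j=1)
  i=2: ✓ (rhs at j=2)
  i=3: ✓ (rhs at j=3)
  i=4: ✓ (rhs at j=4)
  i=5: ✗ (no rhs in [5,6])
  i=6: ✓ (rhs at j=7; lhs holds on [6,6])
  i=7: ✓ (rhs at j=7)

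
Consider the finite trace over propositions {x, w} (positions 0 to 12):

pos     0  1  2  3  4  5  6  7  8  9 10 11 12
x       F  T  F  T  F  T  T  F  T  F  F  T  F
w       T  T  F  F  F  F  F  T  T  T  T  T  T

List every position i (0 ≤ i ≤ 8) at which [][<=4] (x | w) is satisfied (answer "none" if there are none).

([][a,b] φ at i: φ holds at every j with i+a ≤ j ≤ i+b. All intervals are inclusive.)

Evaluate at each i in [0,8]:
  i=0: ✗ (fails at j=2)
  i=1: ✗ (fails at j=2)
  i=2: ✗ (fails at j=2)
  i=3: ✗ (fails at j=4)
  i=4: ✗ (fails at j=4)
  i=5: ✓ (all of [5,9])
  i=6: ✓ (all of [6,10])
  i=7: ✓ (all of [7,11])
  i=8: ✓ (all of [8,12])

5, 6, 7, 8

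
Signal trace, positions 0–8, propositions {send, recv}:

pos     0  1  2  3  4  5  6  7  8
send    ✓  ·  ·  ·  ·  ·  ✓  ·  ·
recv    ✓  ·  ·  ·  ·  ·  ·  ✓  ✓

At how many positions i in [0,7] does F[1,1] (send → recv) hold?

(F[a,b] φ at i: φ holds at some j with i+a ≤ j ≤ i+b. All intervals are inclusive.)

7

Evaluate at each i in [0,7]:
  i=0: ✓ (witness j=1)
  i=1: ✓ (witness j=2)
  i=2: ✓ (witness j=3)
  i=3: ✓ (witness j=4)
  i=4: ✓ (witness j=5)
  i=5: ✗ (none in [6,6])
  i=6: ✓ (witness j=7)
  i=7: ✓ (witness j=8)
Positions where it holds: {0, 1, 2, 3, 4, 6, 7} → 7.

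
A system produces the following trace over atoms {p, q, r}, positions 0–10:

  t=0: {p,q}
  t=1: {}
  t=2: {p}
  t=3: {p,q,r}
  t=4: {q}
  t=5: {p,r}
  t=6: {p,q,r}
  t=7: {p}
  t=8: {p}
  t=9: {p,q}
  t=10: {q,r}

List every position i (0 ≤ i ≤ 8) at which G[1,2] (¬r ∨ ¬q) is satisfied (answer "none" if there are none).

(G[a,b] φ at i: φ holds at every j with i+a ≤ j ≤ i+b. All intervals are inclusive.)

0, 3, 6, 7

Evaluate at each i in [0,8]:
  i=0: ✓ (all of [1,2])
  i=1: ✗ (fails at j=3)
  i=2: ✗ (fails at j=3)
  i=3: ✓ (all of [4,5])
  i=4: ✗ (fails at j=6)
  i=5: ✗ (fails at j=6)
  i=6: ✓ (all of [7,8])
  i=7: ✓ (all of [8,9])
  i=8: ✗ (fails at j=10)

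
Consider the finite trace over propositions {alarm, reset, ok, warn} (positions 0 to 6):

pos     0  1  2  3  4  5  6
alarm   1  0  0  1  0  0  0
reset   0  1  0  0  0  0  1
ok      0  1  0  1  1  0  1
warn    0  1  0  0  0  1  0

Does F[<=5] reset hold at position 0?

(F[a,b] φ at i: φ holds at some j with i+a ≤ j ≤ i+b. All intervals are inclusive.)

Holds

Check reset at each j in [0,5]:
  j=0: false
  j=1: true
  j=2: false
  j=3: false
  j=4: false
  j=5: false
Found at j=1 → formula holds.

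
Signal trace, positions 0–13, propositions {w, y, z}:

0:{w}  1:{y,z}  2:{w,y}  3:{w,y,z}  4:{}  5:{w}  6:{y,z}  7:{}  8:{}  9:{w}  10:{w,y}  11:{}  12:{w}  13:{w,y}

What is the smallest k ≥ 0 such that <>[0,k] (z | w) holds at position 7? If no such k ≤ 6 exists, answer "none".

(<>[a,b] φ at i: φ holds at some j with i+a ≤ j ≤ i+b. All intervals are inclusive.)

2

Scan j = 7,8,… for (z | w):
  j=7: fails
  j=8: fails
  j=9: holds
First hit at j=9, so smallest k = 9-7 = 2.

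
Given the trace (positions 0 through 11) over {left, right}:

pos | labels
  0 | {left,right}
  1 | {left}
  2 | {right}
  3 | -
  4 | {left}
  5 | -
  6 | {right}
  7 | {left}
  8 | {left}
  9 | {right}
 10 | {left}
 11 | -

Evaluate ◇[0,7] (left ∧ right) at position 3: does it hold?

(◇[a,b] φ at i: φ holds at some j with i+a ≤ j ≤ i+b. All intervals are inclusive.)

No

Check (left ∧ right) at each j in [3,10]:
  j=3: false
  j=4: false
  j=5: false
  j=6: false
  j=7: false
  j=8: false
  j=9: false
  j=10: false
No position in the window satisfies it → formula fails.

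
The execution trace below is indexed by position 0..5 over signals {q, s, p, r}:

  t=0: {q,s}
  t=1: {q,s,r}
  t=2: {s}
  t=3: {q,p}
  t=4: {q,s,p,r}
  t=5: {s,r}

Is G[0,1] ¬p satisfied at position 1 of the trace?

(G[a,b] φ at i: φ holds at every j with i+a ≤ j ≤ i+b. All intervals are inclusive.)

Holds

Check ¬p at every j in [1,2]:
  j=1: true
  j=2: true
All positions satisfy it → formula holds.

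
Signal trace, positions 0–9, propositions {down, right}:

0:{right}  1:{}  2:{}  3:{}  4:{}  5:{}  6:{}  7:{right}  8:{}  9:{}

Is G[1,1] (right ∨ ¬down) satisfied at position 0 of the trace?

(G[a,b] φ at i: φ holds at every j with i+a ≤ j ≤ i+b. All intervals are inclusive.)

Holds

Check (right ∨ ¬down) at every j in [1,1]:
  j=1: true
All positions satisfy it → formula holds.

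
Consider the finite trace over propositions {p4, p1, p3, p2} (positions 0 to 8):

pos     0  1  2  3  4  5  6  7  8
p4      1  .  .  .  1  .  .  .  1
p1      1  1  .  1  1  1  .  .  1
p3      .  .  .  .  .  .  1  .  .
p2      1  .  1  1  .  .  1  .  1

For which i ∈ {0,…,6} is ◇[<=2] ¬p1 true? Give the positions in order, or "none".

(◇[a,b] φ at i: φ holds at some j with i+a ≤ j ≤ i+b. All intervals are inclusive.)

0, 1, 2, 4, 5, 6

Evaluate at each i in [0,6]:
  i=0: ✓ (witness j=2)
  i=1: ✓ (witness j=2)
  i=2: ✓ (witness j=2)
  i=3: ✗ (none in [3,5])
  i=4: ✓ (witness j=6)
  i=5: ✓ (witness j=6)
  i=6: ✓ (witness j=6)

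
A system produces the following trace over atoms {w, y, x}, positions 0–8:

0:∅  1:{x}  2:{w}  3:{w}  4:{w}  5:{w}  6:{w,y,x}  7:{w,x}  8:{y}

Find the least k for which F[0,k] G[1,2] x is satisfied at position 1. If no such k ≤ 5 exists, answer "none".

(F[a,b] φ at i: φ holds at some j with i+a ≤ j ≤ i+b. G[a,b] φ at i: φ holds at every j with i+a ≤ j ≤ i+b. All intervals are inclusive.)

Scan j = 1,2,… for G[1,2] x:
  j=1: fails
  j=2: fails
  j=3: fails
  j=4: fails
  j=5: holds
First hit at j=5, so smallest k = 5-1 = 4.

4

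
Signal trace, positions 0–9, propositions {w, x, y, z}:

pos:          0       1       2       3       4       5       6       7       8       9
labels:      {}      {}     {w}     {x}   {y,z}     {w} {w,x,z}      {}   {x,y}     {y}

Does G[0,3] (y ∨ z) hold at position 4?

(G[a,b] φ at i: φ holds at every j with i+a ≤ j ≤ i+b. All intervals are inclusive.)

Does not hold

Check (y ∨ z) at every j in [4,7]:
  j=4: true
  j=5: false
  j=6: true
  j=7: false
Fails at j=5 → formula fails.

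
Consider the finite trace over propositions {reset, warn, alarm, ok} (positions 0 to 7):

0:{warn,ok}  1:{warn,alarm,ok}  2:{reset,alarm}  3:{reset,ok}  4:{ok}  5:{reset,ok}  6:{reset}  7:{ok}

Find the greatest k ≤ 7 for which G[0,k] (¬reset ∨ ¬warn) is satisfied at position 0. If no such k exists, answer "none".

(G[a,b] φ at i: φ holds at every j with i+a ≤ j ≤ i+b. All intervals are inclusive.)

7

(¬reset ∨ ¬warn) must hold from j=0 onward; find where it first fails.
  j=0: holds
  j=1: holds
  j=2: holds
  j=3: holds
  j=4: holds
  j=5: holds
  j=6: holds
  j=7: holds
Holds through j=7; largest k = 7.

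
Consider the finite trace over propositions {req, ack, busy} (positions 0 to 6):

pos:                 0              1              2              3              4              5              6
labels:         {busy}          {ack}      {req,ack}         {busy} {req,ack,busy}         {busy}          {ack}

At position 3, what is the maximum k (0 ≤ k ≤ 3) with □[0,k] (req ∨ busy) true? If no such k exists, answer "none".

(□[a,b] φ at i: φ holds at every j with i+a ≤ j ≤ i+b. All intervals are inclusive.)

(req ∨ busy) must hold from j=3 onward; find where it first fails.
  j=3: holds
  j=4: holds
  j=5: holds
  j=6: fails
Holds on [3,5], so largest k = 2.

2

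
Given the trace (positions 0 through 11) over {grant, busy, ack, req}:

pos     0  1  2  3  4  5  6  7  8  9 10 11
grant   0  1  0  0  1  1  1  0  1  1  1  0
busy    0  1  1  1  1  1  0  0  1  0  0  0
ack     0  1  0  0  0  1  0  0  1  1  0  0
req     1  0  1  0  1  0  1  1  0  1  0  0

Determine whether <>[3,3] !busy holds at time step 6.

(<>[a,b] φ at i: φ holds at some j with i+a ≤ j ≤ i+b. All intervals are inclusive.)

Check !busy at each j in [9,9]:
  j=9: true
Found at j=9 → formula holds.

Holds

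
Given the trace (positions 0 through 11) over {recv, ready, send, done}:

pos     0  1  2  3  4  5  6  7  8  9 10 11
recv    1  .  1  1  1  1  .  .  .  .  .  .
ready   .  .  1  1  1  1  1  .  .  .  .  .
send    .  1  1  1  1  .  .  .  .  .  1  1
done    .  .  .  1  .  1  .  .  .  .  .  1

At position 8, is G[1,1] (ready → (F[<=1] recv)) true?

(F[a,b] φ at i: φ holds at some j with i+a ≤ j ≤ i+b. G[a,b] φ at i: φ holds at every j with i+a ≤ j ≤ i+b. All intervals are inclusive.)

Holds

Check (ready → (F[<=1] recv)) at every j in [9,9]:
  j=9: antecedent false → ✓
All positions satisfy it → formula holds.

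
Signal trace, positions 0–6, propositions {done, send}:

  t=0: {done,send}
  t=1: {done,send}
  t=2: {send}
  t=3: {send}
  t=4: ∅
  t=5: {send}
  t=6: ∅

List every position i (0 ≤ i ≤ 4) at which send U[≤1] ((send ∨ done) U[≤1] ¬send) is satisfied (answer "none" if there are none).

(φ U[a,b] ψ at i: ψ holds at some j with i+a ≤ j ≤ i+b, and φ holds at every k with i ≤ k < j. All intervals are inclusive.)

2, 3, 4

Evaluate at each i in [0,4]:
  i=0: ✗ (no rhs in [0,1])
  i=1: ✗ (no rhs in [1,2])
  i=2: ✓ (rhs at j=3; lhs holds on [2,2])
  i=3: ✓ (rhs at j=3)
  i=4: ✓ (rhs at j=4)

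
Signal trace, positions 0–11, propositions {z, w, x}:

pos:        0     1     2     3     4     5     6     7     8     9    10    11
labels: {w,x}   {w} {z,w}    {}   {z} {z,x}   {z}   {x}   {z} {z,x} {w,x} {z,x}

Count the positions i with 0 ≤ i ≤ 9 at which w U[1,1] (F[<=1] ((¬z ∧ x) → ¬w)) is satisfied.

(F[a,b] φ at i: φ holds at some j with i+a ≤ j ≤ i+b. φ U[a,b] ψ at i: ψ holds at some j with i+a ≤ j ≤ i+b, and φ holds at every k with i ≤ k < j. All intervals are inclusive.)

Evaluate at each i in [0,9]:
  i=0: ✓ (rhs at j=1; lhs holds on [0,0])
  i=1: ✓ (rhs at j=2; lhs holds on [1,1])
  i=2: ✓ (rhs at j=3; lhs holds on [2,2])
  i=3: ✗ (lhs fails at k=3 before rhs at j=4)
  i=4: ✗ (lhs fails at k=4 before rhs at j=5)
  i=5: ✗ (lhs fails at k=5 before rhs at j=6)
  i=6: ✗ (lhs fails at k=6 before rhs at j=7)
  i=7: ✗ (lhs fails at k=7 before rhs at j=8)
  i=8: ✗ (lhs fails at k=8 before rhs at j=9)
  i=9: ✗ (lhs fails at k=9 before rhs at j=10)
Positions where it holds: {0, 1, 2} → 3.

3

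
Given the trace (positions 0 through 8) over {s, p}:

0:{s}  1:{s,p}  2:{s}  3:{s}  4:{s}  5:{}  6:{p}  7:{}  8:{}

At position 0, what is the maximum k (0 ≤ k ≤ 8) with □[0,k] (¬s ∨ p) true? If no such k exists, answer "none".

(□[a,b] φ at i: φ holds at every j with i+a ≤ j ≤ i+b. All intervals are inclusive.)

none

(¬s ∨ p) must hold from j=0 onward; find where it first fails.
  j=0: fails → no k works.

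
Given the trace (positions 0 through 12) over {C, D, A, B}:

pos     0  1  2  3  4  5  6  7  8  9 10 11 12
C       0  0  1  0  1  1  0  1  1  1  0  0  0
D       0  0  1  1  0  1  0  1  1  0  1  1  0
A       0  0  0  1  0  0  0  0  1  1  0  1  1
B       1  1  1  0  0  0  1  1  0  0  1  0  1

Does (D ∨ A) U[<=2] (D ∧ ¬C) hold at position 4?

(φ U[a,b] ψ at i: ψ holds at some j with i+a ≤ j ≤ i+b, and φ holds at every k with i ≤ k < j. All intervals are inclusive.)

Does not hold

Need some j in [4,6] with (D ∧ ¬C), and (D ∨ A) at every k in [4,j-1].
  j=4: (D ∧ ¬C) false.
  j=5: (D ∧ ¬C) false.
  j=6: (D ∧ ¬C) false.
No j in the window works → until fails.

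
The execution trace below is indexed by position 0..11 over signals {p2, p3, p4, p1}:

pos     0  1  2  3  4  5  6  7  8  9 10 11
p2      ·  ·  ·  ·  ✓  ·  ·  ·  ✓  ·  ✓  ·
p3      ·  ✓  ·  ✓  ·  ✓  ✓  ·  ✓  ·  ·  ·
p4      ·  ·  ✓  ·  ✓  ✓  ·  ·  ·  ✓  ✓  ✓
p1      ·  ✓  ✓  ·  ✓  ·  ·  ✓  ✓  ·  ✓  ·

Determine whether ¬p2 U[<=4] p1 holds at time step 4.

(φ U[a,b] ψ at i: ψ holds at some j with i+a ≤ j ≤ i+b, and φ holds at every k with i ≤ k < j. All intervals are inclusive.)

Need some j in [4,8] with p1, and ¬p2 at every k in [4,j-1].
  j=4: p1 holds; no prefix to check → satisfied.

Holds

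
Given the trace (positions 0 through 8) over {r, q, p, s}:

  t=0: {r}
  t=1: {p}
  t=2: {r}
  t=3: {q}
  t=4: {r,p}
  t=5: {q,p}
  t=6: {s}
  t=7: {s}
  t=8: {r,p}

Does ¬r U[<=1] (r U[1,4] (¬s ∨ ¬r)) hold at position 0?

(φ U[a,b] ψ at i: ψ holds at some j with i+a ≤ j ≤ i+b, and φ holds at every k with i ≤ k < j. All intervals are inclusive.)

True

Need some j in [0,1] with (r U[1,4] (¬s ∨ ¬r)), and ¬r at every k in [0,j-1].
  j=0: (r U[1,4] (¬s ∨ ¬r)) holds; no prefix to check → satisfied.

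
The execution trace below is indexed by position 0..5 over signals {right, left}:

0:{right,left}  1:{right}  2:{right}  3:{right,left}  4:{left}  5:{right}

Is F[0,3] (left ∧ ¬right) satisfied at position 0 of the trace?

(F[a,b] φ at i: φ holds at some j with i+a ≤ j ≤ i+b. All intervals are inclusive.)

Does not hold

Check (left ∧ ¬right) at each j in [0,3]:
  j=0: false
  j=1: false
  j=2: false
  j=3: false
No position in the window satisfies it → formula fails.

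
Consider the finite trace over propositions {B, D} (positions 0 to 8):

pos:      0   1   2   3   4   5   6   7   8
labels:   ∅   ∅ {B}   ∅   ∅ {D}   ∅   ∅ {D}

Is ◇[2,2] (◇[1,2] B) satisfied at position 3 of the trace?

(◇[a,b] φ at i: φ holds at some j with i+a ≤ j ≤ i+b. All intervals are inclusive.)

Check ◇[1,2] B at each j in [5,5]:
  j=5: fails (none in [6,7])
No position in the window satisfies it → formula fails.

False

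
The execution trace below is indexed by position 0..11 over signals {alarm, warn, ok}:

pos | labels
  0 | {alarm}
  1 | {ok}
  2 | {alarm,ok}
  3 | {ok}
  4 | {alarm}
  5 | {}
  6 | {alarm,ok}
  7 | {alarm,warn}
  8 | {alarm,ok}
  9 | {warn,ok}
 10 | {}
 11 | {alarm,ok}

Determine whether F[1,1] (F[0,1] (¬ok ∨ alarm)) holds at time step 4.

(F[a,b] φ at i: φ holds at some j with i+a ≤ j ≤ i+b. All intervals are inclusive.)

Yes

Check F[0,1] (¬ok ∨ alarm) at each j in [5,5]:
  j=5: holds (witness at 5)
Found at j=5 → formula holds.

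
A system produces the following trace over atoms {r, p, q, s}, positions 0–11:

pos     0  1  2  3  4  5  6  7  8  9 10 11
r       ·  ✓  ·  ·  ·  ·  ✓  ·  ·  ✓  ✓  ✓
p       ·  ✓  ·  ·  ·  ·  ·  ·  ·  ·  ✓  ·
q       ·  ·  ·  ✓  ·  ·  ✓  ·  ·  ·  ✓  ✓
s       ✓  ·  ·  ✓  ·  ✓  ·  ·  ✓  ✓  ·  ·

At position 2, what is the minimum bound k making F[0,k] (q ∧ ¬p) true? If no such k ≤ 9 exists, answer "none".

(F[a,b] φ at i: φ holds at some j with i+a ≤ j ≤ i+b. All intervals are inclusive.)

1

Scan j = 2,3,… for (q ∧ ¬p):
  j=2: fails
  j=3: holds
First hit at j=3, so smallest k = 3-2 = 1.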